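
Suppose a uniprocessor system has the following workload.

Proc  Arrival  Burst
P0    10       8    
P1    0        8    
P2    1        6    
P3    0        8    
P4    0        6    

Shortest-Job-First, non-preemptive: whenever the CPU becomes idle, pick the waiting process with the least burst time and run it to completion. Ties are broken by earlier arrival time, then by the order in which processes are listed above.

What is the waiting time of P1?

12

Schedule: | P4 0-6 | P2 6-12 | P1 12-20 | P3 20-28 | P0 28-36 |
Completion: P0=36  P1=20  P2=12  P3=28  P4=6
Turnaround (C−A): P0=26  P1=20  P2=11  P3=28  P4=6
Waiting(P1) = turnaround − burst = 20 − 8 = 12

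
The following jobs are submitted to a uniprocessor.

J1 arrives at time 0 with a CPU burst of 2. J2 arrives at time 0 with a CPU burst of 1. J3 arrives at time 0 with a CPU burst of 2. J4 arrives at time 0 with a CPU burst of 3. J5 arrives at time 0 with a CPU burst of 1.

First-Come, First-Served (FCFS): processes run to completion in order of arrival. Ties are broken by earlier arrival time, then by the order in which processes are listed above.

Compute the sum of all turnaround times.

27

Gantt: | J1 0-2 | J2 2-3 | J3 3-5 | J4 5-8 | J5 8-9 |
Completion: J1=2  J2=3  J3=5  J4=8  J5=9
Turnaround = completion − arrival: J1=2, J2=3, J3=5, J4=8, J5=9
Total turnaround = 2 + 3 + 5 + 8 + 9 = 27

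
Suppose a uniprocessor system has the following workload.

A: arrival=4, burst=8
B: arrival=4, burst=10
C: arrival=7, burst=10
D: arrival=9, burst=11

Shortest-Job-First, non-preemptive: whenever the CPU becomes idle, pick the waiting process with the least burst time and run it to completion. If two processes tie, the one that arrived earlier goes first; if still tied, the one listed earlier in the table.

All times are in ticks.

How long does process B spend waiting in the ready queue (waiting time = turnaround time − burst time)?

Gantt: | idle 0-4 | A 4-12 | B 12-22 | C 22-32 | D 32-43 |
Completion: A=12  B=22  C=32  D=43
Turnaround (C−A): A=8  B=18  C=25  D=34
Waiting(B) = turnaround − burst = 18 − 10 = 8

8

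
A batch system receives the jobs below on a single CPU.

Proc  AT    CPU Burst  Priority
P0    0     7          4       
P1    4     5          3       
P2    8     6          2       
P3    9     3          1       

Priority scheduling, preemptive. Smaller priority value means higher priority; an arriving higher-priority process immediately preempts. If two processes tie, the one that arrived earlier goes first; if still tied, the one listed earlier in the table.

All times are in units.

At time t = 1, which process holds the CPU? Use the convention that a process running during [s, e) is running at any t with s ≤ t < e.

P0

Timeline: | P0 0-4 | P1 4-8 | P2 8-9 | P3 9-12 | P2 12-17 | P1 17-18 | P0 18-21 |
Completion: P0=21  P1=18  P2=17  P3=12
Turnaround (C−A): P0=21  P1=14  P2=9  P3=3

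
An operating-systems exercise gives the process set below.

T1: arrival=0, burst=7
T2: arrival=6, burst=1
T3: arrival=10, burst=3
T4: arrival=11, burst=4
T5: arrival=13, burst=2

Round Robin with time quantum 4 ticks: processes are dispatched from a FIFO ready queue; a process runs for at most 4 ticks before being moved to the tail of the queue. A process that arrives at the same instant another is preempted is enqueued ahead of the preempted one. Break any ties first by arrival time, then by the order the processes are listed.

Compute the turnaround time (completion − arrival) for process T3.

3

Timeline: | T1 0-7 | T2 7-8 | idle 8-10 | T3 10-13 | T4 13-17 | T5 17-19 |
Completion: T1=7  T2=8  T3=13  T4=17  T5=19
Turnaround (C−A): T1=7  T2=2  T3=3  T4=6  T5=6
Turnaround(T3) = completion − arrival = 13 − 10 = 3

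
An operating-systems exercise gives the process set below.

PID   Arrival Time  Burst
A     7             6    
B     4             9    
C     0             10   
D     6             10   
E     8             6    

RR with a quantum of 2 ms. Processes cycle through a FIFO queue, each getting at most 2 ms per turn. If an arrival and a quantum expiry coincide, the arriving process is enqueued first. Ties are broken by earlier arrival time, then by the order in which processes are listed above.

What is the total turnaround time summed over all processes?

Gantt: | C 0-4 | B 4-6 | C 6-8 | D 8-10 | B 10-12 | A 12-14 | E 14-16 | C 16-18 | D 18-20 | B 20-22 | A 22-24 | E 24-26 | C 26-28 | D 28-30 | B 30-32 | A 32-34 | E 34-36 | D 36-38 | B 38-39 | D 39-41 |
Completion: A=34  B=39  C=28  D=41  E=36
Turnaround = completion − arrival: A=27, B=35, C=28, D=35, E=28
Total turnaround = 27 + 35 + 28 + 35 + 28 = 153

153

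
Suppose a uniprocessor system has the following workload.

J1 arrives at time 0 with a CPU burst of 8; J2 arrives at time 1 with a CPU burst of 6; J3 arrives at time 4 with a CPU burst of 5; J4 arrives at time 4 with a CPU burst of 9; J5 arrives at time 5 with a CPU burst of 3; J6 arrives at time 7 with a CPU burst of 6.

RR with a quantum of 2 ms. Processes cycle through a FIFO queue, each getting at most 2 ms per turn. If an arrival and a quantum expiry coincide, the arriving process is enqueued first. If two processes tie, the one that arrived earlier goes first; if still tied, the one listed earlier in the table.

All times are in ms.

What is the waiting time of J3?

Schedule: | J1 0-2 | J2 2-4 | J1 4-6 | J3 6-8 | J4 8-10 | J2 10-12 | J5 12-14 | J1 14-16 | J6 16-18 | J3 18-20 | J4 20-22 | J2 22-24 | J5 24-25 | J1 25-27 | J6 27-29 | J3 29-30 | J4 30-32 | J6 32-34 | J4 34-37 |
Completion: J1=27  J2=24  J3=30  J4=37  J5=25  J6=34
Turnaround (C−A): J1=27  J2=23  J3=26  J4=33  J5=20  J6=27
Waiting(J3) = turnaround − burst = 26 − 5 = 21

21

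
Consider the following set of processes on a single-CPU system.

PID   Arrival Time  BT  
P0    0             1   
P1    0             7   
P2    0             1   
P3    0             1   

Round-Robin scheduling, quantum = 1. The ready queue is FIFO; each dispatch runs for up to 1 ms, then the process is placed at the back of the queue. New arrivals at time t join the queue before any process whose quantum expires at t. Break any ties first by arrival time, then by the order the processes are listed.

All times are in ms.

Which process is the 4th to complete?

P1

Schedule: | P0 0-1 | P1 1-2 | P2 2-3 | P3 3-4 | P1 4-10 |
Completion: P0=1  P1=10  P2=3  P3=4
Turnaround (C−A): P0=1  P1=10  P2=3  P3=4
Finish order: P0 → P2 → P3 → P1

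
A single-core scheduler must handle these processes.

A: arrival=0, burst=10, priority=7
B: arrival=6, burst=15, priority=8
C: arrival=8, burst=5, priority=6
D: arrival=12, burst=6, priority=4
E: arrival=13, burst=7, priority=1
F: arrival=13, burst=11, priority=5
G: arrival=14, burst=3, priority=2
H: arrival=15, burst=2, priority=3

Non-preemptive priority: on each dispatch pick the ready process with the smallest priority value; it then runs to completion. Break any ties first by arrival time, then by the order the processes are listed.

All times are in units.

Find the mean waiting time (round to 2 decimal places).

Gantt: | A 0-10 | C 10-15 | E 15-22 | G 22-25 | H 25-27 | D 27-33 | F 33-44 | B 44-59 |
Completion: A=10  B=59  C=15  D=33  E=22  F=44  G=25  H=27
Waiting times: A=0, B=38, C=2, D=15, E=2, F=20, G=8, H=10
Average waiting = (0+38+2+15+2+20+8+10) / 8 = 95/8 = 11.88

11.88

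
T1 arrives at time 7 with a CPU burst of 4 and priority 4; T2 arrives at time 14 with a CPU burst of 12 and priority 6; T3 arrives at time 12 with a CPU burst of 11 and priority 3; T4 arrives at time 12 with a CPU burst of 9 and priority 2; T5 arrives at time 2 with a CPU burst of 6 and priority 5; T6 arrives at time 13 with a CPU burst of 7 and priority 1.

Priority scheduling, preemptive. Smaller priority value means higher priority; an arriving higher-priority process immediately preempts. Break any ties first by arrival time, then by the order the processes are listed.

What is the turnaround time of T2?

Gantt: | idle 0-2 | T5 2-7 | T1 7-11 | T5 11-12 | T4 12-13 | T6 13-20 | T4 20-28 | T3 28-39 | T2 39-51 |
Completion: T1=11  T2=51  T3=39  T4=28  T5=12  T6=20
Turnaround(T2) = completion − arrival = 51 − 14 = 37

37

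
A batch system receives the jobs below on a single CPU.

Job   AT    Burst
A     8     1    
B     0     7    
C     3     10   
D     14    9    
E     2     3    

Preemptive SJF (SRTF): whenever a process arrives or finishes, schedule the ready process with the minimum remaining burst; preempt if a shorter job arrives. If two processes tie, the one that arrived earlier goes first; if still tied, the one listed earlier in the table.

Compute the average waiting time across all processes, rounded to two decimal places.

Timeline: | B 0-2 | E 2-5 | B 5-8 | A 8-9 | B 9-11 | C 11-21 | D 21-30 |
Completion: A=9  B=11  C=21  D=30  E=5
Turnaround (C−A): A=1  B=11  C=18  D=16  E=3
Waiting times: A=0, B=4, C=8, D=7, E=0
Average waiting = (0+4+8+7+0) / 5 = 19/5 = 3.80

3.80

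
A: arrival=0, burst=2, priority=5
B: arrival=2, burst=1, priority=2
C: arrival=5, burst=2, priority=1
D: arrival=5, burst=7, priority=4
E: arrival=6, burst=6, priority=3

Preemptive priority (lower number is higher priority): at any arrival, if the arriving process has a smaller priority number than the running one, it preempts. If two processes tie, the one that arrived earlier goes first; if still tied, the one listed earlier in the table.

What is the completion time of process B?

Gantt: | A 0-2 | B 2-3 | idle 3-5 | C 5-7 | E 7-13 | D 13-20 |
Completion: A=2  B=3  C=7  D=20  E=13
Turnaround (C−A): A=2  B=1  C=2  D=15  E=7

3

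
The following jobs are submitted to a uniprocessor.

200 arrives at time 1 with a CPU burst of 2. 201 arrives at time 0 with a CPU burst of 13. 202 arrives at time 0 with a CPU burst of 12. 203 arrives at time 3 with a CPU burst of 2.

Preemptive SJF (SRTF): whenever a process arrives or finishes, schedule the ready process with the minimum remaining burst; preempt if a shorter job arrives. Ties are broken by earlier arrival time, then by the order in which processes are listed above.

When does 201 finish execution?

Timeline: | 202 0-1 | 200 1-3 | 203 3-5 | 202 5-16 | 201 16-29 |
Completion: 200=3  201=29  202=16  203=5
Turnaround (C−A): 200=2  201=29  202=16  203=2

29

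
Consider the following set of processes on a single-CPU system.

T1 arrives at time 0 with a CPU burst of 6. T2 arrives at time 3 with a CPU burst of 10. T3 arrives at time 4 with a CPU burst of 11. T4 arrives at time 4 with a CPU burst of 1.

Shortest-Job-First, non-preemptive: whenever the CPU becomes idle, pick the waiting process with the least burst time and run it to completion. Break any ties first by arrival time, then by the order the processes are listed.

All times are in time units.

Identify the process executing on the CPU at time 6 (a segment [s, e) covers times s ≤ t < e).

Gantt: | T1 0-6 | T4 6-7 | T2 7-17 | T3 17-28 |
Completion: T1=6  T2=17  T3=28  T4=7

T4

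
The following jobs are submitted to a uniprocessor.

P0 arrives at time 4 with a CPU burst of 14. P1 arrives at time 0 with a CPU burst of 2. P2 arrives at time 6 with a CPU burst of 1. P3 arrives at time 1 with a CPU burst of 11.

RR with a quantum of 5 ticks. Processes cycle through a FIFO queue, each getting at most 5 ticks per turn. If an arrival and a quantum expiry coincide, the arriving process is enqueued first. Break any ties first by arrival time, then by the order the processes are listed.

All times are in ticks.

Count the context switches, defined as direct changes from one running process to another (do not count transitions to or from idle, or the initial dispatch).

7

Timeline: | P1 0-2 | P3 2-7 | P0 7-12 | P2 12-13 | P3 13-18 | P0 18-23 | P3 23-24 | P0 24-28 |
Completion: P0=28  P1=2  P2=13  P3=24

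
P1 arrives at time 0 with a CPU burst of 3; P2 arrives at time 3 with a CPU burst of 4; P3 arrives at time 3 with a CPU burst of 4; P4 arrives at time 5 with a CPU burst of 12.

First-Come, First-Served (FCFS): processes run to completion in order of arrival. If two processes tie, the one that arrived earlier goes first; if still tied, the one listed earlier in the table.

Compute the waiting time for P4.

6

Schedule: | P1 0-3 | P2 3-7 | P3 7-11 | P4 11-23 |
Completion: P1=3  P2=7  P3=11  P4=23
Turnaround (C−A): P1=3  P2=4  P3=8  P4=18
Waiting(P4) = turnaround − burst = 18 − 12 = 6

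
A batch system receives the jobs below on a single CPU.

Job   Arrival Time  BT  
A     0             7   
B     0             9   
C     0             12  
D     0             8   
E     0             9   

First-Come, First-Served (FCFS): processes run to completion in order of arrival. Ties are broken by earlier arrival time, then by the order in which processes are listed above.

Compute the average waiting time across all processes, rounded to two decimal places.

Schedule: | A 0-7 | B 7-16 | C 16-28 | D 28-36 | E 36-45 |
Completion: A=7  B=16  C=28  D=36  E=45
Turnaround (C−A): A=7  B=16  C=28  D=36  E=45
Waiting times: A=0, B=7, C=16, D=28, E=36
Average waiting = (0+7+16+28+36) / 5 = 87/5 = 17.40

17.40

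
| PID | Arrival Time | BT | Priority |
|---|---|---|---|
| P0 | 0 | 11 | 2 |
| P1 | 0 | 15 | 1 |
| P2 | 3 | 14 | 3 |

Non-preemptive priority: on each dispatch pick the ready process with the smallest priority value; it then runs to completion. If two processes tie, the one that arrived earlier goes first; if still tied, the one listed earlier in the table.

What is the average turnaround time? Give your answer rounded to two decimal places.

26.00

Gantt: | P1 0-15 | P0 15-26 | P2 26-40 |
Completion: P0=26  P1=15  P2=40
Turnaround (C−A): P0=26  P1=15  P2=37
Turnaround times: P0=26, P1=15, P2=37
Average turnaround = (26+15+37) / 3 = 78/3 = 26.00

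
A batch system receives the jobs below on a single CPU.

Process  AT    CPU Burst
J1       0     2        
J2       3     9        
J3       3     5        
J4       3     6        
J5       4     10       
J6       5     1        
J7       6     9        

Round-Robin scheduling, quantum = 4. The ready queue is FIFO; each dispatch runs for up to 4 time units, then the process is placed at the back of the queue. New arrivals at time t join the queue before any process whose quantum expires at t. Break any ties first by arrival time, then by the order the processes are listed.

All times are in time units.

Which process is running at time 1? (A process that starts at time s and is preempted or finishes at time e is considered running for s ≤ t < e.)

J1

Gantt: | J1 0-2 | idle 2-3 | J2 3-7 | J3 7-11 | J4 11-15 | J5 15-19 | J6 19-20 | J7 20-24 | J2 24-28 | J3 28-29 | J4 29-31 | J5 31-35 | J7 35-39 | J2 39-40 | J5 40-42 | J7 42-43 |
Completion: J1=2  J2=40  J3=29  J4=31  J5=42  J6=20  J7=43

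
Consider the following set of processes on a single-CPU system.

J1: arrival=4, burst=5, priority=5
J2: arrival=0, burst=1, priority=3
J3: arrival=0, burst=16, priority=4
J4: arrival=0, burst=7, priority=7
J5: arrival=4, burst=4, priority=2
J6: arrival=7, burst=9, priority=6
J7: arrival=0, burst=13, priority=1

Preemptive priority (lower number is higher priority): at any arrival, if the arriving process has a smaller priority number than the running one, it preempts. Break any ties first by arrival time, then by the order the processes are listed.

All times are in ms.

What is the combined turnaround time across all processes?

Timeline: | J7 0-13 | J5 13-17 | J2 17-18 | J3 18-34 | J1 34-39 | J6 39-48 | J4 48-55 |
Completion: J1=39  J2=18  J3=34  J4=55  J5=17  J6=48  J7=13
Turnaround (C−A): J1=35  J2=18  J3=34  J4=55  J5=13  J6=41  J7=13
Turnaround = completion − arrival: J1=35, J2=18, J3=34, J4=55, J5=13, J6=41, J7=13
Total turnaround = 35 + 18 + 34 + 55 + 13 + 41 + 13 = 209

209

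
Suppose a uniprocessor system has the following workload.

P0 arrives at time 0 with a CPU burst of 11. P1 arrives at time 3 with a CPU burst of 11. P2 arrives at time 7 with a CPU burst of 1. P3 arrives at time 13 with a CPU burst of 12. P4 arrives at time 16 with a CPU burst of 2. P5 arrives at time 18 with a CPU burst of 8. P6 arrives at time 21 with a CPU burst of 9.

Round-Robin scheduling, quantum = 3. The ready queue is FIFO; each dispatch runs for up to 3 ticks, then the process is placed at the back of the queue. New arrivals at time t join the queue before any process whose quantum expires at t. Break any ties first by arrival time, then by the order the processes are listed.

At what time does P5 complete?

48

Schedule: | P0 0-3 | P1 3-6 | P0 6-9 | P1 9-12 | P2 12-13 | P0 13-16 | P1 16-19 | P3 19-22 | P4 22-24 | P0 24-26 | P5 26-29 | P1 29-31 | P6 31-34 | P3 34-37 | P5 37-40 | P6 40-43 | P3 43-46 | P5 46-48 | P6 48-51 | P3 51-54 |
Completion: P0=26  P1=31  P2=13  P3=54  P4=24  P5=48  P6=51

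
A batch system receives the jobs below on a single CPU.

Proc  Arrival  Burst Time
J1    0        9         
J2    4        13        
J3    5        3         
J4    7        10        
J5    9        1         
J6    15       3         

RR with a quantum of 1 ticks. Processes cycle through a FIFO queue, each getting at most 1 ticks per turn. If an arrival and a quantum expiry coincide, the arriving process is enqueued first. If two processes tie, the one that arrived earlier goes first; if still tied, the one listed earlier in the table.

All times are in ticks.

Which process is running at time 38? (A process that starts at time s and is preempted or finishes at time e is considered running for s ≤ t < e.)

Schedule: | J1 0-4 | J2 4-5 | J1 5-6 | J3 6-7 | J2 7-8 | J1 8-9 | J4 9-10 | J3 10-11 | J2 11-12 | J5 12-13 | J1 13-14 | J4 14-15 | J3 15-16 | J2 16-17 | J1 17-18 | J6 18-19 | J4 19-20 | J2 20-21 | J1 21-22 | J6 22-23 | J4 23-24 | J2 24-25 | J6 25-26 | J4 26-27 | J2 27-28 | J4 28-29 | J2 29-30 | J4 30-31 | J2 31-32 | J4 32-33 | J2 33-34 | J4 34-35 | J2 35-36 | J4 36-37 | J2 37-39 |
Completion: J1=22  J2=39  J3=16  J4=37  J5=13  J6=26
Turnaround (C−A): J1=22  J2=35  J3=11  J4=30  J5=4  J6=11

J2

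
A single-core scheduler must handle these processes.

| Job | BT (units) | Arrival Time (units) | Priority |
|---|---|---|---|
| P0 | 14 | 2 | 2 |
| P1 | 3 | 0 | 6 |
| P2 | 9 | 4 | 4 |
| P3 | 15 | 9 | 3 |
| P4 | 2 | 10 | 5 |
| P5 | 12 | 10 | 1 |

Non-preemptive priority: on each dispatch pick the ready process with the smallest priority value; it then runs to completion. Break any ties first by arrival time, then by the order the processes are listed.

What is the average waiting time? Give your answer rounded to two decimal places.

Timeline: | P1 0-3 | P0 3-17 | P5 17-29 | P3 29-44 | P2 44-53 | P4 53-55 |
Completion: P0=17  P1=3  P2=53  P3=44  P4=55  P5=29
Turnaround (C−A): P0=15  P1=3  P2=49  P3=35  P4=45  P5=19
Waiting times: P0=1, P1=0, P2=40, P3=20, P4=43, P5=7
Average waiting = (1+0+40+20+43+7) / 6 = 111/6 = 18.50

18.50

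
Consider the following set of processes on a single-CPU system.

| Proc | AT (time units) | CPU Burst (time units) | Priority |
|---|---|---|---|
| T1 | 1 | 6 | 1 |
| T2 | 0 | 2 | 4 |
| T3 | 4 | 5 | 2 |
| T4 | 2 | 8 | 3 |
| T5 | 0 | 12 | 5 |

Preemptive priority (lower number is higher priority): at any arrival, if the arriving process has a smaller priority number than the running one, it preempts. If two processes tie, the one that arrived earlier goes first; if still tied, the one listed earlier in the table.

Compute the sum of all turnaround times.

86

Schedule: | T2 0-1 | T1 1-7 | T3 7-12 | T4 12-20 | T2 20-21 | T5 21-33 |
Completion: T1=7  T2=21  T3=12  T4=20  T5=33
Turnaround = completion − arrival: T1=6, T2=21, T3=8, T4=18, T5=33
Total turnaround = 6 + 21 + 8 + 18 + 33 = 86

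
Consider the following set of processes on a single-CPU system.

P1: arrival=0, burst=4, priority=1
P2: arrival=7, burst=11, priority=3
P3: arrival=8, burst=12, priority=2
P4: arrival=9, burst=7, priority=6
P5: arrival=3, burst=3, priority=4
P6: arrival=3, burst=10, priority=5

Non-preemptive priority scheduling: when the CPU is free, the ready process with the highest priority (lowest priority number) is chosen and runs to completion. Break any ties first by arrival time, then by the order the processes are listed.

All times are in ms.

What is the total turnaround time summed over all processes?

Gantt: | P1 0-4 | P5 4-7 | P2 7-18 | P3 18-30 | P6 30-40 | P4 40-47 |
Completion: P1=4  P2=18  P3=30  P4=47  P5=7  P6=40
Turnaround (C−A): P1=4  P2=11  P3=22  P4=38  P5=4  P6=37
Turnaround = completion − arrival: P1=4, P2=11, P3=22, P4=38, P5=4, P6=37
Total turnaround = 4 + 11 + 22 + 38 + 4 + 37 = 116

116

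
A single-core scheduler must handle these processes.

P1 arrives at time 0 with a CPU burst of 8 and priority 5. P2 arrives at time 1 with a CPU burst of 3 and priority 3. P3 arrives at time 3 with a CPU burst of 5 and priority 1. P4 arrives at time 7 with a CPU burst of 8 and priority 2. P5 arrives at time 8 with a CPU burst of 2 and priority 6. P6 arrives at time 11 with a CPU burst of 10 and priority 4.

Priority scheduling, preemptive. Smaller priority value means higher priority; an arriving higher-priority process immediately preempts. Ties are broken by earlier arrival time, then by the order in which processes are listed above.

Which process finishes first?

Timeline: | P1 0-1 | P2 1-3 | P3 3-8 | P4 8-16 | P2 16-17 | P6 17-27 | P1 27-34 | P5 34-36 |
Completion: P1=34  P2=17  P3=8  P4=16  P5=36  P6=27
Turnaround (C−A): P1=34  P2=16  P3=5  P4=9  P5=28  P6=16
Finish order: P3 → P4 → P2 → P6 → P1 → P5

P3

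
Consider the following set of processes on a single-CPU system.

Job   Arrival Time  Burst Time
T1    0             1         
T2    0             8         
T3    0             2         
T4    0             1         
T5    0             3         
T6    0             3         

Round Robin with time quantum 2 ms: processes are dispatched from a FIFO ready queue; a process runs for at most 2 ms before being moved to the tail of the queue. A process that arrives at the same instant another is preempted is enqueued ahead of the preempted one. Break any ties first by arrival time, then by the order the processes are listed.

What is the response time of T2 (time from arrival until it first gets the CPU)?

1

Timeline: | T1 0-1 | T2 1-3 | T3 3-5 | T4 5-6 | T5 6-8 | T6 8-10 | T2 10-12 | T5 12-13 | T6 13-14 | T2 14-18 |
Completion: T1=1  T2=18  T3=5  T4=6  T5=13  T6=14
Response(T2) = first start − arrival = 1 − 0 = 1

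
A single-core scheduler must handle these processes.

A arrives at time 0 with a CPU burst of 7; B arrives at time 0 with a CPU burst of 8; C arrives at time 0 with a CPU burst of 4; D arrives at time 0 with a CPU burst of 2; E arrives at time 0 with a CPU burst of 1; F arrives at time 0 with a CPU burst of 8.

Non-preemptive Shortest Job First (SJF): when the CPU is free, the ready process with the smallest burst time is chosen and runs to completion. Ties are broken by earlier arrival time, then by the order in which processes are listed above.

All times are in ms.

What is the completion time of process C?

7

Schedule: | E 0-1 | D 1-3 | C 3-7 | A 7-14 | B 14-22 | F 22-30 |
Completion: A=14  B=22  C=7  D=3  E=1  F=30
Turnaround (C−A): A=14  B=22  C=7  D=3  E=1  F=30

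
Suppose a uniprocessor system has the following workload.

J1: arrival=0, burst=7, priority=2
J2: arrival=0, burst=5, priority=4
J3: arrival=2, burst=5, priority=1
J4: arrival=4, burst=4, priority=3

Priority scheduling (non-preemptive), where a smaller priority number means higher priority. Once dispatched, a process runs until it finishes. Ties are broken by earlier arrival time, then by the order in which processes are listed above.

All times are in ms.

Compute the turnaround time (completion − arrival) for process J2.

21

Timeline: | J1 0-7 | J3 7-12 | J4 12-16 | J2 16-21 |
Completion: J1=7  J2=21  J3=12  J4=16
Turnaround (C−A): J1=7  J2=21  J3=10  J4=12
Turnaround(J2) = completion − arrival = 21 − 0 = 21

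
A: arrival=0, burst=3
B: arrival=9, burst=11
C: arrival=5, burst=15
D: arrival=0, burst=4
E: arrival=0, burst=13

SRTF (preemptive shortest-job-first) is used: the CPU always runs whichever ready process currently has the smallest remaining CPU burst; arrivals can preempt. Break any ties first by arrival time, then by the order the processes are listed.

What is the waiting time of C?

Gantt: | A 0-3 | D 3-7 | E 7-20 | B 20-31 | C 31-46 |
Completion: A=3  B=31  C=46  D=7  E=20
Turnaround (C−A): A=3  B=22  C=41  D=7  E=20
Waiting(C) = turnaround − burst = 41 − 15 = 26

26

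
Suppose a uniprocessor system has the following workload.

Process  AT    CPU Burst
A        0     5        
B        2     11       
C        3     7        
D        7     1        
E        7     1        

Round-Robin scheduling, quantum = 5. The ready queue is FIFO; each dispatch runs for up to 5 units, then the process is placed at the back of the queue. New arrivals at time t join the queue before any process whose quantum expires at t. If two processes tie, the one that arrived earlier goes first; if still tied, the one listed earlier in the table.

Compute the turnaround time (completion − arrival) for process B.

Schedule: | A 0-5 | B 5-10 | C 10-15 | D 15-16 | E 16-17 | B 17-22 | C 22-24 | B 24-25 |
Completion: A=5  B=25  C=24  D=16  E=17
Turnaround (C−A): A=5  B=23  C=21  D=9  E=10
Turnaround(B) = completion − arrival = 25 − 2 = 23

23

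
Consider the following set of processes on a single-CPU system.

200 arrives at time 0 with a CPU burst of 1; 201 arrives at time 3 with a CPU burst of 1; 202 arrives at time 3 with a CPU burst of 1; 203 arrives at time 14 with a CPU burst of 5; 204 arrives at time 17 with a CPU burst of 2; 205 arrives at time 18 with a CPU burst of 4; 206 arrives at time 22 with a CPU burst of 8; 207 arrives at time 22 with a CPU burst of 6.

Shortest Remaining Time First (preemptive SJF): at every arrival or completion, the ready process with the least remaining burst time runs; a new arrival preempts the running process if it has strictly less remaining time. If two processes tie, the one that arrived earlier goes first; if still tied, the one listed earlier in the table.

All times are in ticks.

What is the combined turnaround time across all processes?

46

Gantt: | 200 0-1 | idle 1-3 | 201 3-4 | 202 4-5 | idle 5-14 | 203 14-19 | 204 19-21 | 205 21-25 | 207 25-31 | 206 31-39 |
Completion: 200=1  201=4  202=5  203=19  204=21  205=25  206=39  207=31
Turnaround (C−A): 200=1  201=1  202=2  203=5  204=4  205=7  206=17  207=9
Turnaround = completion − arrival: 200=1, 201=1, 202=2, 203=5, 204=4, 205=7, 206=17, 207=9
Total turnaround = 1 + 1 + 2 + 5 + 4 + 7 + 17 + 9 = 46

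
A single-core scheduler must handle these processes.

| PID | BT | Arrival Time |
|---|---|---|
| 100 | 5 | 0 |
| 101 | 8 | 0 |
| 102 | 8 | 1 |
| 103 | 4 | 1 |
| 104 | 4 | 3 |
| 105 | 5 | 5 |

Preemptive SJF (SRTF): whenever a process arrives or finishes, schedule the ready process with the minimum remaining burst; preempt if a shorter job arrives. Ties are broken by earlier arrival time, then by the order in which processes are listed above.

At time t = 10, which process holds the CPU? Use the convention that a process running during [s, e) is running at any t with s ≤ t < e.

104

Schedule: | 100 0-5 | 103 5-9 | 104 9-13 | 105 13-18 | 101 18-26 | 102 26-34 |
Completion: 100=5  101=26  102=34  103=9  104=13  105=18
Turnaround (C−A): 100=5  101=26  102=33  103=8  104=10  105=13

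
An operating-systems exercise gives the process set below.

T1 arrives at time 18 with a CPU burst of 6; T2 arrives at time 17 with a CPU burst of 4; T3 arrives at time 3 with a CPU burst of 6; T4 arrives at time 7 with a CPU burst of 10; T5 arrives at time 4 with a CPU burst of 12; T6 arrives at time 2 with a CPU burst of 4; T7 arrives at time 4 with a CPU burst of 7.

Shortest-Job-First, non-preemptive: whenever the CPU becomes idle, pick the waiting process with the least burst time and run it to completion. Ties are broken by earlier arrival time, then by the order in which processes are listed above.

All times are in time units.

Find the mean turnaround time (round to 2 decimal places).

17.71

Schedule: | idle 0-2 | T6 2-6 | T3 6-12 | T7 12-19 | T2 19-23 | T1 23-29 | T4 29-39 | T5 39-51 |
Completion: T1=29  T2=23  T3=12  T4=39  T5=51  T6=6  T7=19
Turnaround (C−A): T1=11  T2=6  T3=9  T4=32  T5=47  T6=4  T7=15
Turnaround times: T1=11, T2=6, T3=9, T4=32, T5=47, T6=4, T7=15
Average turnaround = (11+6+9+32+47+4+15) / 7 = 124/7 = 17.71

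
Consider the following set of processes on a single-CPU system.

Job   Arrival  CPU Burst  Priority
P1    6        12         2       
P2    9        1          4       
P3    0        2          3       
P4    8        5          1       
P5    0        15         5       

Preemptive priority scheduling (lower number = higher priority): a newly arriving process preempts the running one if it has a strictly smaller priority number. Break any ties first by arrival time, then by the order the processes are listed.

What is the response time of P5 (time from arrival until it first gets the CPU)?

2

Timeline: | P3 0-2 | P5 2-6 | P1 6-8 | P4 8-13 | P1 13-23 | P2 23-24 | P5 24-35 |
Completion: P1=23  P2=24  P3=2  P4=13  P5=35
Turnaround (C−A): P1=17  P2=15  P3=2  P4=5  P5=35
Response(P5) = first start − arrival = 2 − 0 = 2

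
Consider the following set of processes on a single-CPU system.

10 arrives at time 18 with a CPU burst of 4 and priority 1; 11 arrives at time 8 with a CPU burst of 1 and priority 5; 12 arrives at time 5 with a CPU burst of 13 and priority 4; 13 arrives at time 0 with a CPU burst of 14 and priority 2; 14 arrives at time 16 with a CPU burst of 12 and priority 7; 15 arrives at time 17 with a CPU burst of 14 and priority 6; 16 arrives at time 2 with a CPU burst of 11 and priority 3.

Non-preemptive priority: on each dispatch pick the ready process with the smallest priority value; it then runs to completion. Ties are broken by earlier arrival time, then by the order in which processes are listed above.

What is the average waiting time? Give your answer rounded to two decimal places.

20.57

Schedule: | 13 0-14 | 16 14-25 | 10 25-29 | 12 29-42 | 11 42-43 | 15 43-57 | 14 57-69 |
Completion: 10=29  11=43  12=42  13=14  14=69  15=57  16=25
Turnaround (C−A): 10=11  11=35  12=37  13=14  14=53  15=40  16=23
Waiting times: 10=7, 11=34, 12=24, 13=0, 14=41, 15=26, 16=12
Average waiting = (7+34+24+0+41+26+12) / 7 = 144/7 = 20.57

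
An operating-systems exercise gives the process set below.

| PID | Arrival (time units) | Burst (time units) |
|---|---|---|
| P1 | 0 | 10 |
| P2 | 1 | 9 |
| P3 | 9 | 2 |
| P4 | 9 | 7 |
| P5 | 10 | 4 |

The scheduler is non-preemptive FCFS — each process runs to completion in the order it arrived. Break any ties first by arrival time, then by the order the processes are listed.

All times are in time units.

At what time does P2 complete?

19

Gantt: | P1 0-10 | P2 10-19 | P3 19-21 | P4 21-28 | P5 28-32 |
Completion: P1=10  P2=19  P3=21  P4=28  P5=32
Turnaround (C−A): P1=10  P2=18  P3=12  P4=19  P5=22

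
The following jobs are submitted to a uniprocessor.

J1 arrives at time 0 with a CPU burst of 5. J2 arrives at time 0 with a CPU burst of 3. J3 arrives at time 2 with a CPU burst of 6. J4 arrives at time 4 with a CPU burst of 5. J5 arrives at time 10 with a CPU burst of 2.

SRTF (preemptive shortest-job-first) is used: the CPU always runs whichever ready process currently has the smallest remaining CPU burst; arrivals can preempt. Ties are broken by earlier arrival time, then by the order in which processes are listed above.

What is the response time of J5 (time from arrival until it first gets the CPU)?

0

Schedule: | J2 0-3 | J1 3-8 | J4 8-10 | J5 10-12 | J4 12-15 | J3 15-21 |
Completion: J1=8  J2=3  J3=21  J4=15  J5=12
Turnaround (C−A): J1=8  J2=3  J3=19  J4=11  J5=2
Response(J5) = first start − arrival = 10 − 10 = 0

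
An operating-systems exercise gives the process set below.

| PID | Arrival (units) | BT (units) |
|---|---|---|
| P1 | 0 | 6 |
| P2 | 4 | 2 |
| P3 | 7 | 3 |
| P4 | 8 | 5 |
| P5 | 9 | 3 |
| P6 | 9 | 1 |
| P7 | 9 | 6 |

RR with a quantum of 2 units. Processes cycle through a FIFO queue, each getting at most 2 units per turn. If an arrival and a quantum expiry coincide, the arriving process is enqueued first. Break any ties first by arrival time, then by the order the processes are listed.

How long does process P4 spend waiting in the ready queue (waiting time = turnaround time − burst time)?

Schedule: | P1 0-4 | P2 4-6 | P1 6-8 | P3 8-10 | P4 10-12 | P5 12-14 | P6 14-15 | P7 15-17 | P3 17-18 | P4 18-20 | P5 20-21 | P7 21-23 | P4 23-24 | P7 24-26 |
Completion: P1=8  P2=6  P3=18  P4=24  P5=21  P6=15  P7=26
Turnaround (C−A): P1=8  P2=2  P3=11  P4=16  P5=12  P6=6  P7=17
Waiting(P4) = turnaround − burst = 16 − 5 = 11

11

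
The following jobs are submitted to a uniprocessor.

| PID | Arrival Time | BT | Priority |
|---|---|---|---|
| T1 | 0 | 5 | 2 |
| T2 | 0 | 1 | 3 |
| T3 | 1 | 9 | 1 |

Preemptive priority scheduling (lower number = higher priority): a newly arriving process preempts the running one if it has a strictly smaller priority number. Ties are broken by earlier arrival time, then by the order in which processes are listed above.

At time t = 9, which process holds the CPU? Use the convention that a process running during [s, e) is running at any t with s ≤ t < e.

T3

Schedule: | T1 0-1 | T3 1-10 | T1 10-14 | T2 14-15 |
Completion: T1=14  T2=15  T3=10
Turnaround (C−A): T1=14  T2=15  T3=9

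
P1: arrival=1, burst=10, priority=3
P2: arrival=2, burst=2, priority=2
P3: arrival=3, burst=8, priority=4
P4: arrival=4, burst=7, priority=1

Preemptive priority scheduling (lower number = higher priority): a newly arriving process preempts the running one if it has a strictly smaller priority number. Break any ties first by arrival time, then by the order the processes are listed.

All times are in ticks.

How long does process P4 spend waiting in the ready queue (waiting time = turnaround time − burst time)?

0

Schedule: | idle 0-1 | P1 1-2 | P2 2-4 | P4 4-11 | P1 11-20 | P3 20-28 |
Completion: P1=20  P2=4  P3=28  P4=11
Waiting(P4) = turnaround − burst = 7 − 7 = 0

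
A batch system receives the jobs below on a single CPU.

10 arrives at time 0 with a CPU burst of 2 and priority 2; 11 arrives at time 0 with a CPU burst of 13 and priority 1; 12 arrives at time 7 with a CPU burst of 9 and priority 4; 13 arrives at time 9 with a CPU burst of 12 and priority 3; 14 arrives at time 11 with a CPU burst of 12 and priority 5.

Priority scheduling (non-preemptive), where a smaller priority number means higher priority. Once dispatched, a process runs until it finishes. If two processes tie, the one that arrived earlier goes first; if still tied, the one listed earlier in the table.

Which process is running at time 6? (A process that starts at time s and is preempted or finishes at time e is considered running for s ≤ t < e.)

11

Timeline: | 11 0-13 | 10 13-15 | 13 15-27 | 12 27-36 | 14 36-48 |
Completion: 10=15  11=13  12=36  13=27  14=48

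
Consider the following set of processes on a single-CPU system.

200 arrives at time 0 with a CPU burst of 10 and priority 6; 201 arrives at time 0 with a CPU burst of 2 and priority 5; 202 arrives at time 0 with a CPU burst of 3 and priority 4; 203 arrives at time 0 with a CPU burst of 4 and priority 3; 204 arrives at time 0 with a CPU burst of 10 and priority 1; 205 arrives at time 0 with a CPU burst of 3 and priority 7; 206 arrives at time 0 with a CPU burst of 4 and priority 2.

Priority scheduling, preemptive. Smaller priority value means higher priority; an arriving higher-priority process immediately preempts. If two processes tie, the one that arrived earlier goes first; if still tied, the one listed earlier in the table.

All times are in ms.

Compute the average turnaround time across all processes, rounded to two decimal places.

22.14

Timeline: | 204 0-10 | 206 10-14 | 203 14-18 | 202 18-21 | 201 21-23 | 200 23-33 | 205 33-36 |
Completion: 200=33  201=23  202=21  203=18  204=10  205=36  206=14
Turnaround (C−A): 200=33  201=23  202=21  203=18  204=10  205=36  206=14
Turnaround times: 200=33, 201=23, 202=21, 203=18, 204=10, 205=36, 206=14
Average turnaround = (33+23+21+18+10+36+14) / 7 = 155/7 = 22.14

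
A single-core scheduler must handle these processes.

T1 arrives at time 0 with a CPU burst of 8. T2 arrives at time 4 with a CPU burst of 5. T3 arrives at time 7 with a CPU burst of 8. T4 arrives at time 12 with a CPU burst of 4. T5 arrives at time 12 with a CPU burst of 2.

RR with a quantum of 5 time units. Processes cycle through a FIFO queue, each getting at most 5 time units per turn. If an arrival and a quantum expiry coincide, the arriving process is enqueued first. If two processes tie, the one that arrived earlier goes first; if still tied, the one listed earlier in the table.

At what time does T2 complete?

Gantt: | T1 0-5 | T2 5-10 | T1 10-13 | T3 13-18 | T4 18-22 | T5 22-24 | T3 24-27 |
Completion: T1=13  T2=10  T3=27  T4=22  T5=24
Turnaround (C−A): T1=13  T2=6  T3=20  T4=10  T5=12

10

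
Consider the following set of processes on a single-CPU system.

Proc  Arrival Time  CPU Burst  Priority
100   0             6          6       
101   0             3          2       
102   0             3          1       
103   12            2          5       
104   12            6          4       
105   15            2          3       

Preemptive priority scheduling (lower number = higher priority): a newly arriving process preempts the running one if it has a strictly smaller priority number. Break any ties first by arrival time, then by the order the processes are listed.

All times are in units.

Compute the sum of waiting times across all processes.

Gantt: | 102 0-3 | 101 3-6 | 100 6-12 | 104 12-15 | 105 15-17 | 104 17-20 | 103 20-22 |
Completion: 100=12  101=6  102=3  103=22  104=20  105=17
Turnaround (C−A): 100=12  101=6  102=3  103=10  104=8  105=2
Waiting = turnaround − burst: 100=6, 101=3, 102=0, 103=8, 104=2, 105=0
Total waiting = 6 + 3 + 0 + 8 + 2 + 0 = 19

19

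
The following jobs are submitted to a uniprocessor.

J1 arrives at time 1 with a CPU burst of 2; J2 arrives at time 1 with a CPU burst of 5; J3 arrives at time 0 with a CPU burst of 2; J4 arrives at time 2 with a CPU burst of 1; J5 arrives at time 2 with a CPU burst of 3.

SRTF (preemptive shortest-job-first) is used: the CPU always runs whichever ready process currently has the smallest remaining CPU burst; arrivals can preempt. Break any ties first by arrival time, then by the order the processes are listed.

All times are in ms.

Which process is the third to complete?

Schedule: | J3 0-2 | J4 2-3 | J1 3-5 | J5 5-8 | J2 8-13 |
Completion: J1=5  J2=13  J3=2  J4=3  J5=8
Turnaround (C−A): J1=4  J2=12  J3=2  J4=1  J5=6
Finish order: J3 → J4 → J1 → J5 → J2

J1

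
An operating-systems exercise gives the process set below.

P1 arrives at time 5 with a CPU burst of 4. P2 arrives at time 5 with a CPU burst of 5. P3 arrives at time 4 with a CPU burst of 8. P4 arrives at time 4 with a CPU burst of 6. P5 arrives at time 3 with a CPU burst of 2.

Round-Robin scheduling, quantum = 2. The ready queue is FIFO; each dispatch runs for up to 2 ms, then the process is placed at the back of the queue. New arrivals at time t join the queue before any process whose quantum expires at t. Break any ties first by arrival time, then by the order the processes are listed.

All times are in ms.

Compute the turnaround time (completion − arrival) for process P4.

21

Timeline: | idle 0-3 | P5 3-5 | P3 5-7 | P4 7-9 | P1 9-11 | P2 11-13 | P3 13-15 | P4 15-17 | P1 17-19 | P2 19-21 | P3 21-23 | P4 23-25 | P2 25-26 | P3 26-28 |
Completion: P1=19  P2=26  P3=28  P4=25  P5=5
Turnaround(P4) = completion − arrival = 25 − 4 = 21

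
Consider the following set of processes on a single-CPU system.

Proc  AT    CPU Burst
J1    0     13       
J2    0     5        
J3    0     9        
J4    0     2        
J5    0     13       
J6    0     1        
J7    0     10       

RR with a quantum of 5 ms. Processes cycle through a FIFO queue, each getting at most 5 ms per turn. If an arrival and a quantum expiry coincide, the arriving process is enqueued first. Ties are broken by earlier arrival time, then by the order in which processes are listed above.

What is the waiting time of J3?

28

Schedule: | J1 0-5 | J2 5-10 | J3 10-15 | J4 15-17 | J5 17-22 | J6 22-23 | J7 23-28 | J1 28-33 | J3 33-37 | J5 37-42 | J7 42-47 | J1 47-50 | J5 50-53 |
Completion: J1=50  J2=10  J3=37  J4=17  J5=53  J6=23  J7=47
Waiting(J3) = turnaround − burst = 37 − 9 = 28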